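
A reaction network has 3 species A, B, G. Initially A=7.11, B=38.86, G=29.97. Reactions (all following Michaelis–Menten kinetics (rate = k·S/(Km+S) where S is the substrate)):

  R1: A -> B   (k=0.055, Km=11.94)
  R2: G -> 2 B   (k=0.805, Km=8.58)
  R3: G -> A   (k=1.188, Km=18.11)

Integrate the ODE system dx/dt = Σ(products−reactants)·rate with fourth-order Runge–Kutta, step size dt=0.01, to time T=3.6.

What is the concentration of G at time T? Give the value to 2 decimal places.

G at T = 25.18

RK4 with dt=0.01: 360 steps to T=3.6. Trajectory (selected grid times):
t=0.00: A=7.11 B=38.86 G=29.97
t=0.40: A=7.40 B=39.37 G=29.42
t=0.80: A=7.68 B=39.87 G=28.88
t=1.20: A=7.96 B=40.38 G=28.34
t=1.60: A=8.24 B=40.88 G=27.81
t=2.00: A=8.52 B=41.38 G=27.28
t=2.40: A=8.80 B=41.88 G=26.75
t=2.80: A=9.07 B=42.37 G=26.22
t=3.20: A=9.34 B=42.87 G=25.70
t=3.60: A=9.61 B=43.36 G=25.18
Read off G at T=3.6: 25.18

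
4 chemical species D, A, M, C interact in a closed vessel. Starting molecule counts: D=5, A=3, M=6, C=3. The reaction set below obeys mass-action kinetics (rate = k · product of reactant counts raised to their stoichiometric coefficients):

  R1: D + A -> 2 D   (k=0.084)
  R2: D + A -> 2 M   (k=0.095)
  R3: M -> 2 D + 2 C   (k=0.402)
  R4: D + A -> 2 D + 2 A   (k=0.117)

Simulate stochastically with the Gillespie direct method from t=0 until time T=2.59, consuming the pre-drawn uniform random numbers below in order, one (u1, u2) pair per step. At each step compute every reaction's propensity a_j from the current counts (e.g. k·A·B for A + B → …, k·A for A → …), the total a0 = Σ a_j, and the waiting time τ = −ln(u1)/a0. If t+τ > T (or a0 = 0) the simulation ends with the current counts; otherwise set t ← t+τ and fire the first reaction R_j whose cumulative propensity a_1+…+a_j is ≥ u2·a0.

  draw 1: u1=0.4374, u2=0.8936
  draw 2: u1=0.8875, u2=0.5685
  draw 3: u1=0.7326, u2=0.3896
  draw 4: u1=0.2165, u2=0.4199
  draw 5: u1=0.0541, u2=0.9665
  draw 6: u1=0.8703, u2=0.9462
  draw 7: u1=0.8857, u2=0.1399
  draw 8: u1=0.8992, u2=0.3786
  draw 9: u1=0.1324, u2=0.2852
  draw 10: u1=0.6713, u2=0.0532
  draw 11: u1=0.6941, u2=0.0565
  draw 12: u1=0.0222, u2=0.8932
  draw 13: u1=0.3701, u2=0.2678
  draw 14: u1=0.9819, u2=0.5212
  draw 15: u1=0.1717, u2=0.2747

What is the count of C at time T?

C at T = 13

t=0.000: D=5 A=3 M=6 C=3
Draw 1: a1=1.260, a2=1.425, a3=2.412, a4=1.755, a0=6.852; τ=−ln(0.4374)/6.852=0.121 → t=0.121; u2·a0=0.8936·6.852=6.123; a1+…+a3=5.097 < 6.123 ≤ a1+…+a4=6.852 → R4 fires; D=6 A=4 M=6 C=3
Draw 2: a1=2.016, a2=2.280, a3=2.412, a4=2.808, a0=9.516; τ=−ln(0.8875)/9.516=0.013 → t=0.133; u2·a0=0.5685·9.516=5.410; a1+a2=4.296 < 5.410 ≤ a1+…+a3=6.708 → R3 fires; D=8 A=4 M=5 C=5
Draw 3: a1=2.688, a2=3.040, a3=2.010, a4=3.744, a0=11.482; τ=−ln(0.7326)/11.482=0.027 → t=0.160; u2·a0=0.3896·11.482=4.473; a1=2.688 < 4.473 ≤ a1+a2=5.728 → R2 fires; D=7 A=3 M=7 C=5
Draw 4: a1=1.764, a2=1.995, a3=2.814, a4=2.457, a0=9.030; τ=−ln(0.2165)/9.030=0.169 → t=0.330; u2·a0=0.4199·9.030=3.792; a1+a2=3.759 < 3.792 ≤ a1+…+a3=6.573 → R3 fires; D=9 A=3 M=6 C=7
Draw 5: a1=2.268, a2=2.565, a3=2.412, a4=3.159, a0=10.404; τ=−ln(0.0541)/10.404=0.280 → t=0.610; u2·a0=0.9665·10.404=10.055; a1+…+a3=7.245 < 10.055 ≤ a1+…+a4=10.404 → R4 fires; D=10 A=4 M=6 C=7
Draw 6: a1=3.360, a2=3.800, a3=2.412, a4=4.680, a0=14.252; τ=−ln(0.8703)/14.252=0.010 → t=0.620; u2·a0=0.9462·14.252=13.485; a1+…+a3=9.572 < 13.485 ≤ a1+…+a4=14.252 → R4 fires; D=11 A=5 M=6 C=7
Draw 7: a1=4.620, a2=5.225, a3=2.412, a4=6.435, a0=18.692; τ=−ln(0.8857)/18.692=0.006 → t=0.626; u2·a0=0.1399·18.692=2.615 ≤ a1=4.620 → R1 fires; D=12 A=4 M=6 C=7
Draw 8: a1=4.032, a2=4.560, a3=2.412, a4=5.616, a0=16.620; τ=−ln(0.8992)/16.620=0.006 → t=0.633; u2·a0=0.3786·16.620=6.292; a1=4.032 < 6.292 ≤ a1+a2=8.592 → R2 fires; D=11 A=3 M=8 C=7
Draw 9: a1=2.772, a2=3.135, a3=3.216, a4=3.861, a0=12.984; τ=−ln(0.1324)/12.984=0.156 → t=0.788; u2·a0=0.2852·12.984=3.703; a1=2.772 < 3.703 ≤ a1+a2=5.907 → R2 fires; D=10 A=2 M=10 C=7
Draw 10: a1=1.680, a2=1.900, a3=4.020, a4=2.340, a0=9.940; τ=−ln(0.6713)/9.940=0.040 → t=0.829; u2·a0=0.0532·9.940=0.529 ≤ a1=1.680 → R1 fires; D=11 A=1 M=10 C=7
Draw 11: a1=0.924, a2=1.045, a3=4.020, a4=1.287, a0=7.276; τ=−ln(0.6941)/7.276=0.050 → t=0.879; u2·a0=0.0565·7.276=0.411 ≤ a1=0.924 → R1 fires; D=12 A=0 M=10 C=7
Draw 12: a1=0.000, a2=0.000, a3=4.020, a4=0.000, a0=4.020; τ=−ln(0.0222)/4.020=0.947 → t=1.826; u2·a0=0.8932·4.020=3.591; a1+a2=0.000 < 3.591 ≤ a1+…+a3=4.020 → R3 fires; D=14 A=0 M=9 C=9
Draw 13: a1=0.000, a2=0.000, a3=3.618, a4=0.000, a0=3.618; τ=−ln(0.3701)/3.618=0.275 → t=2.101; u2·a0=0.2678·3.618=0.969; a1+a2=0.000 < 0.969 ≤ a1+…+a3=3.618 → R3 fires; D=16 A=0 M=8 C=11
Draw 14: a1=0.000, a2=0.000, a3=3.216, a4=0.000, a0=3.216; τ=−ln(0.9819)/3.216=0.006 → t=2.106; u2·a0=0.5212·3.216=1.676; a1+a2=0.000 < 1.676 ≤ a1+…+a3=3.216 → R3 fires; D=18 A=0 M=7 C=13
Draw 15: a1=0.000, a2=0.000, a3=2.814, a4=0.000, a0=2.814; τ=−ln(0.1717)/2.814=0.626 → t=2.733 > T=2.59: stop.
Read off C at T=2.59: 13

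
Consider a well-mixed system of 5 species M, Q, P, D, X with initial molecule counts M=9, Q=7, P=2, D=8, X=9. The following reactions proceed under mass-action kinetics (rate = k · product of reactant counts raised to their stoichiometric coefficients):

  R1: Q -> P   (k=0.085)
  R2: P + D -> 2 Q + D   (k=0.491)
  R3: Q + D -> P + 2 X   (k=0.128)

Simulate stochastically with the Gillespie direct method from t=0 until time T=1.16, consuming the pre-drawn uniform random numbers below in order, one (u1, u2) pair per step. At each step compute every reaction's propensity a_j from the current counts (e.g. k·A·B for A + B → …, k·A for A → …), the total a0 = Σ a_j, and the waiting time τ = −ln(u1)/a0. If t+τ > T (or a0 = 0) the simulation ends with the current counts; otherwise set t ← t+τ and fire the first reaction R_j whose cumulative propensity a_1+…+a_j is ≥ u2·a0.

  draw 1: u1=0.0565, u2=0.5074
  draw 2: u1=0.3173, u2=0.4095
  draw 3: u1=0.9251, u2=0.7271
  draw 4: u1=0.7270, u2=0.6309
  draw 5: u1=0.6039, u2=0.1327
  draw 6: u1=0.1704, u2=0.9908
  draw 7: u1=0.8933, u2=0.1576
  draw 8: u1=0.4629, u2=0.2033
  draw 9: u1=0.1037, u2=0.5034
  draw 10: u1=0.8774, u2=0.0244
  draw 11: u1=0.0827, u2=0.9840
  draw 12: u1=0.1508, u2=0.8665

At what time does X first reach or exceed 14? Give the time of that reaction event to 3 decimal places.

Threshold first reached at t = 0.474

t=0.000: M=9 Q=7 P=2 D=8 X=9
Draw 1: a1=0.595, a2=7.856, a3=7.168, a0=15.619; τ=−ln(0.0565)/15.619=0.184 → t=0.184; u2·a0=0.5074·15.619=7.925; a1=0.595 < 7.925 ≤ a1+a2=8.451 → R2 fires; M=9 Q=9 P=1 D=8 X=9
Draw 2: a1=0.765, a2=3.928, a3=9.216, a0=13.909; τ=−ln(0.3173)/13.909=0.083 → t=0.267; u2·a0=0.4095·13.909=5.696; a1+a2=4.693 < 5.696 ≤ a1+…+a3=13.909 → R3 fires; M=9 Q=8 P=2 D=7 X=11
Draw 3: a1=0.680, a2=6.874, a3=7.168, a0=14.722; τ=−ln(0.9251)/14.722=0.005 → t=0.272; u2·a0=0.7271·14.722=10.704; a1+a2=7.554 < 10.704 ≤ a1+…+a3=14.722 → R3 fires; M=9 Q=7 P=3 D=6 X=13
Draw 4: a1=0.595, a2=8.838, a3=5.376, a0=14.809; τ=−ln(0.7270)/14.809=0.022 → t=0.293; u2·a0=0.6309·14.809=9.343; a1=0.595 < 9.343 ≤ a1+a2=9.433 → R2 fires; M=9 Q=9 P=2 D=6 X=13
Draw 5: a1=0.765, a2=5.892, a3=6.912, a0=13.569; τ=−ln(0.6039)/13.569=0.037 → t=0.330; u2·a0=0.1327·13.569=1.801; a1=0.765 < 1.801 ≤ a1+a2=6.657 → R2 fires; M=9 Q=11 P=1 D=6 X=13
Draw 6: a1=0.935, a2=2.946, a3=8.448, a0=12.329; τ=−ln(0.1704)/12.329=0.144 → t=0.474; u2·a0=0.9908·12.329=12.216; a1+a2=3.881 < 12.216 ≤ a1+…+a3=12.329 → R3 fires; M=9 Q=10 P=2 D=5 X=15
Draw 7: a1=0.850, a2=4.910, a3=6.400, a0=12.160; τ=−ln(0.8933)/12.160=0.009 → t=0.483; u2·a0=0.1576·12.160=1.916; a1=0.850 < 1.916 ≤ a1+a2=5.760 → R2 fires; M=9 Q=12 P=1 D=5 X=15
Draw 8: a1=1.020, a2=2.455, a3=7.680, a0=11.155; τ=−ln(0.4629)/11.155=0.069 → t=0.552; u2·a0=0.2033·11.155=2.268; a1=1.020 < 2.268 ≤ a1+a2=3.475 → R2 fires; M=9 Q=14 P=0 D=5 X=15
Draw 9: a1=1.190, a2=0.000, a3=8.960, a0=10.150; τ=−ln(0.1037)/10.150=0.223 → t=0.776; u2·a0=0.5034·10.150=5.110; a1+a2=1.190 < 5.110 ≤ a1+…+a3=10.150 → R3 fires; M=9 Q=13 P=1 D=4 X=17
Draw 10: a1=1.105, a2=1.964, a3=6.656, a0=9.725; τ=−ln(0.8774)/9.725=0.013 → t=0.789; u2·a0=0.0244·9.725=0.237 ≤ a1=1.105 → R1 fires; M=9 Q=12 P=2 D=4 X=17
Draw 11: a1=1.020, a2=3.928, a3=6.144, a0=11.092; τ=−ln(0.0827)/11.092=0.225 → t=1.014; u2·a0=0.9840·11.092=10.915; a1+a2=4.948 < 10.915 ≤ a1+…+a3=11.092 → R3 fires; M=9 Q=11 P=3 D=3 X=19
Draw 12: a1=0.935, a2=4.419, a3=4.224, a0=9.578; τ=−ln(0.1508)/9.578=0.198 → t=1.211 > T=1.16: stop.
X first becomes ≥ 14 when it reaches 15 at the event at t=0.474.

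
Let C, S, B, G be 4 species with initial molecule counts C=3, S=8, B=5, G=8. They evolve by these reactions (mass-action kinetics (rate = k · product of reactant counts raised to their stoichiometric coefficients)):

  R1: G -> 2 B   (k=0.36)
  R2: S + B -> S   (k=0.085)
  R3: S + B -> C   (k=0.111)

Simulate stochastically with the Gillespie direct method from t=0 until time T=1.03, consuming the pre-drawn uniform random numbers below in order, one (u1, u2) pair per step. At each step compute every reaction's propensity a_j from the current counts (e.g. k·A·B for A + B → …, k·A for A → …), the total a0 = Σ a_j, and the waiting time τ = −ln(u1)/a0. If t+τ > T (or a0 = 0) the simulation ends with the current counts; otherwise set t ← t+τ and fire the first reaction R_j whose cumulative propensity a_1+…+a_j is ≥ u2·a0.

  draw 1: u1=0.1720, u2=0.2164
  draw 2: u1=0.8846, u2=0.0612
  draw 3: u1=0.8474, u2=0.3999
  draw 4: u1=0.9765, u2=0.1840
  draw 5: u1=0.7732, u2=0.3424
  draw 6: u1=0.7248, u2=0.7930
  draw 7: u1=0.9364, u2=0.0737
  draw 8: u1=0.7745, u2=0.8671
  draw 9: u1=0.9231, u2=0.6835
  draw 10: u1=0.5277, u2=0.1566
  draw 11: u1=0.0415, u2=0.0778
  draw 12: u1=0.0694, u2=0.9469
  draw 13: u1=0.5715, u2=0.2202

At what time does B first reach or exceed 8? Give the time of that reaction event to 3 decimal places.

Threshold first reached at t = 0.173

t=0.000: C=3 S=8 B=5 G=8
Draw 1: a1=2.880, a2=3.400, a3=4.440, a0=10.720; τ=−ln(0.1720)/10.720=0.164 → t=0.164; u2·a0=0.2164·10.720=2.320 ≤ a1=2.880 → R1 fires; C=3 S=8 B=7 G=7
Draw 2: a1=2.520, a2=4.760, a3=6.216, a0=13.496; τ=−ln(0.8846)/13.496=0.009 → t=0.173; u2·a0=0.0612·13.496=0.826 ≤ a1=2.520 → R1 fires; C=3 S=8 B=9 G=6
Draw 3: a1=2.160, a2=6.120, a3=7.992, a0=16.272; τ=−ln(0.8474)/16.272=0.010 → t=0.183; u2·a0=0.3999·16.272=6.507; a1=2.160 < 6.507 ≤ a1+a2=8.280 → R2 fires; C=3 S=8 B=8 G=6
Draw 4: a1=2.160, a2=5.440, a3=7.104, a0=14.704; τ=−ln(0.9765)/14.704=0.002 → t=0.185; u2·a0=0.1840·14.704=2.706; a1=2.160 < 2.706 ≤ a1+a2=7.600 → R2 fires; C=3 S=8 B=7 G=6
Draw 5: a1=2.160, a2=4.760, a3=6.216, a0=13.136; τ=−ln(0.7732)/13.136=0.020 → t=0.205; u2·a0=0.3424·13.136=4.498; a1=2.160 < 4.498 ≤ a1+a2=6.920 → R2 fires; C=3 S=8 B=6 G=6
Draw 6: a1=2.160, a2=4.080, a3=5.328, a0=11.568; τ=−ln(0.7248)/11.568=0.028 → t=0.232; u2·a0=0.7930·11.568=9.173; a1+a2=6.240 < 9.173 ≤ a1+…+a3=11.568 → R3 fires; C=4 S=7 B=5 G=6
Draw 7: a1=2.160, a2=2.975, a3=3.885, a0=9.020; τ=−ln(0.9364)/9.020=0.007 → t=0.240; u2·a0=0.0737·9.020=0.665 ≤ a1=2.160 → R1 fires; C=4 S=7 B=7 G=5
Draw 8: a1=1.800, a2=4.165, a3=5.439, a0=11.404; τ=−ln(0.7745)/11.404=0.022 → t=0.262; u2·a0=0.8671·11.404=9.888; a1+a2=5.965 < 9.888 ≤ a1+…+a3=11.404 → R3 fires; C=5 S=6 B=6 G=5
Draw 9: a1=1.800, a2=3.060, a3=3.996, a0=8.856; τ=−ln(0.9231)/8.856=0.009 → t=0.271; u2·a0=0.6835·8.856=6.053; a1+a2=4.860 < 6.053 ≤ a1+…+a3=8.856 → R3 fires; C=6 S=5 B=5 G=5
Draw 10: a1=1.800, a2=2.125, a3=2.775, a0=6.700; τ=−ln(0.5277)/6.700=0.095 → t=0.367; u2·a0=0.1566·6.700=1.049 ≤ a1=1.800 → R1 fires; C=6 S=5 B=7 G=4
Draw 11: a1=1.440, a2=2.975, a3=3.885, a0=8.300; τ=−ln(0.0415)/8.300=0.383 → t=0.750; u2·a0=0.0778·8.300=0.646 ≤ a1=1.440 → R1 fires; C=6 S=5 B=9 G=3
Draw 12: a1=1.080, a2=3.825, a3=4.995, a0=9.900; τ=−ln(0.0694)/9.900=0.269 → t=1.019; u2·a0=0.9469·9.900=9.374; a1+a2=4.905 < 9.374 ≤ a1+…+a3=9.900 → R3 fires; C=7 S=4 B=8 G=3
Draw 13: a1=1.080, a2=2.720, a3=3.552, a0=7.352; τ=−ln(0.5715)/7.352=0.076 → t=1.096 > T=1.03: stop.
B first becomes ≥ 8 when it reaches 9 at the event at t=0.173.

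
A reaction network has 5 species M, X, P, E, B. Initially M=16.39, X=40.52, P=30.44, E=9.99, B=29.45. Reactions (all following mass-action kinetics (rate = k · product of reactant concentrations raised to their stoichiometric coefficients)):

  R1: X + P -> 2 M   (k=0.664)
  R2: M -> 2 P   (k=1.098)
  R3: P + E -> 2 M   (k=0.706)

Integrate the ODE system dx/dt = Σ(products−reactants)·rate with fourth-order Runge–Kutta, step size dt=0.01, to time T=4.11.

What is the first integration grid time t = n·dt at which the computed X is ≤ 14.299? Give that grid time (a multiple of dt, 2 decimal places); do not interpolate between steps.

Threshold first reached at t = 0.11

RK4 with dt=0.01: 411 steps to T=4.11. Trajectory (selected grid times):
t=0.00: M=16.39 X=40.52 P=30.44 E=9.99 B=29.45
t=0.10: M=73.54 X=15.32 P=11.06 E=3.55 B=29.45
t=0.11: M=75.45 X=14.22 P=11.33 E=3.28 B=29.45
t=0.46: M=77.72 X=0.01 P=59.28 E=0.00 B=29.45
t=0.91: M=47.43 X=0.00 P=119.89 E=0.00 B=29.45
t=1.37: M=28.62 X=0.00 P=157.50 E=0.00 B=29.45
t=1.83: M=17.27 X=0.00 P=180.20 E=0.00 B=29.45
t=2.28: M=10.54 X=0.00 P=193.67 E=0.00 B=29.45
t=2.74: M=6.36 X=0.00 P=202.03 E=0.00 B=29.45
t=3.20: M=3.84 X=0.00 P=207.07 E=0.00 B=29.45
t=3.65: M=2.34 X=0.00 P=210.07 E=0.00 B=29.45
t=4.11: M=1.41 X=0.00 P=211.92 E=0.00 B=29.45
X(0.10)=15.318 > 14.299 but X(0.11)=14.222 ≤ 14.299, so the first grid time is t=0.11.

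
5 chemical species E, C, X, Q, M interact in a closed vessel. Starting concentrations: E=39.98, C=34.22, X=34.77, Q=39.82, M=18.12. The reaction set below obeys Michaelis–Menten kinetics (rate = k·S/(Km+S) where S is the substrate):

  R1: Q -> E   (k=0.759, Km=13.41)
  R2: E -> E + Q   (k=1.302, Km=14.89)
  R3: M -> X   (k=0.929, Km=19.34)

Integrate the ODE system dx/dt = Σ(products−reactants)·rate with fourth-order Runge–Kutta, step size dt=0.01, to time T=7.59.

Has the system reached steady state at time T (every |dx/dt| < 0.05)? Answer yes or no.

RK4 with dt=0.01: 759 steps to T=7.59. Trajectory (selected grid times):
t=0.00: E=39.98 C=34.22 X=34.77 Q=39.82 M=18.12
t=0.84: E=40.46 C=34.22 X=35.15 Q=40.14 M=17.74
t=1.69: E=40.94 C=34.22 X=35.52 Q=40.47 M=17.37
t=2.53: E=41.42 C=34.22 X=35.89 Q=40.79 M=17.00
t=3.37: E=41.90 C=34.22 X=36.25 Q=41.12 M=16.64
t=4.22: E=42.39 C=34.22 X=36.61 Q=41.45 M=16.28
t=5.06: E=42.87 C=34.22 X=36.97 Q=41.78 M=15.92
t=5.90: E=43.35 C=34.22 X=37.32 Q=42.11 M=15.57
t=6.75: E=43.84 C=34.22 X=37.67 Q=42.44 M=15.22
t=7.59: E=44.33 C=34.22 X=38.01 Q=42.77 M=14.88
Rates at T: R1=0.5778, R2=0.9746, R3=0.4040
dx/dt at T (Σ net stoichiometry × rate): E=+0.5778, C=+0.0000, X=+0.4040, Q=+0.3968, M=-0.4040
Largest |dx/dt| is |+0.5778| (E) ≥ 0.05 → not steady.

Steady state at T: no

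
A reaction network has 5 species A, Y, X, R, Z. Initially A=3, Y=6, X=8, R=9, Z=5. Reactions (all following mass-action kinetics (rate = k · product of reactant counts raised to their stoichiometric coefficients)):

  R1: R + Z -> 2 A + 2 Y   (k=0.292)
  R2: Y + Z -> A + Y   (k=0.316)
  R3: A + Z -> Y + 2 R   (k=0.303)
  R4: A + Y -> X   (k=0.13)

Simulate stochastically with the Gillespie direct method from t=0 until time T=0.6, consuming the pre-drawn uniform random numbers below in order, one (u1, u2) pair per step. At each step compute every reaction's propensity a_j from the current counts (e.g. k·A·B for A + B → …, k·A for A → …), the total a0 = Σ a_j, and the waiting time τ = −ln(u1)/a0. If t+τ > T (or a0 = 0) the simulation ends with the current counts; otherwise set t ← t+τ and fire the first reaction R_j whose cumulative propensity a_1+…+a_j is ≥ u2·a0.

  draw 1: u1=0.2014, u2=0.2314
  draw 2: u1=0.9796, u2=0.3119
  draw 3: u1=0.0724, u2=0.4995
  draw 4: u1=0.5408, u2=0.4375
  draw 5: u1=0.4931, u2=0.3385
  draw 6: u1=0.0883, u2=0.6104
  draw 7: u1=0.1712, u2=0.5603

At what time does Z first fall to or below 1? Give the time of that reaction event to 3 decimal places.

Threshold first reached at t = 0.184

t=0.000: A=3 Y=6 X=8 R=9 Z=5
Draw 1: a1=13.140, a2=9.480, a3=4.545, a4=2.340, a0=29.505; τ=−ln(0.2014)/29.505=0.054 → t=0.054; u2·a0=0.2314·29.505=6.827 ≤ a1=13.140 → R1 fires; A=5 Y=8 X=8 R=8 Z=4
Draw 2: a1=9.344, a2=10.112, a3=6.060, a4=5.200, a0=30.716; τ=−ln(0.9796)/30.716=0.001 → t=0.055; u2·a0=0.3119·30.716=9.580; a1=9.344 < 9.580 ≤ a1+a2=19.456 → R2 fires; A=6 Y=8 X=8 R=8 Z=3
Draw 3: a1=7.008, a2=7.584, a3=5.454, a4=6.240, a0=26.286; τ=−ln(0.0724)/26.286=0.100 → t=0.155; u2·a0=0.4995·26.286=13.130; a1=7.008 < 13.130 ≤ a1+a2=14.592 → R2 fires; A=7 Y=8 X=8 R=8 Z=2
Draw 4: a1=4.672, a2=5.056, a3=4.242, a4=7.280, a0=21.250; τ=−ln(0.5408)/21.250=0.029 → t=0.184; u2·a0=0.4375·21.250=9.297; a1=4.672 < 9.297 ≤ a1+a2=9.728 → R2 fires; A=8 Y=8 X=8 R=8 Z=1
Draw 5: a1=2.336, a2=2.528, a3=2.424, a4=8.320, a0=15.608; τ=−ln(0.4931)/15.608=0.045 → t=0.229; u2·a0=0.3385·15.608=5.283; a1+a2=4.864 < 5.283 ≤ a1+…+a3=7.288 → R3 fires; A=7 Y=9 X=8 R=10 Z=0
Draw 6: a1=0.000, a2=0.000, a3=0.000, a4=8.190, a0=8.190; τ=−ln(0.0883)/8.190=0.296 → t=0.525; u2·a0=0.6104·8.190=4.999; a1+…+a3=0.000 < 4.999 ≤ a1+…+a4=8.190 → R4 fires; A=6 Y=8 X=9 R=10 Z=0
Draw 7: a1=0.000, a2=0.000, a3=0.000, a4=6.240, a0=6.240; τ=−ln(0.1712)/6.240=0.283 → t=0.808 > T=0.6: stop.
Z first becomes ≤ 1 when it reaches 1 at the event at t=0.184.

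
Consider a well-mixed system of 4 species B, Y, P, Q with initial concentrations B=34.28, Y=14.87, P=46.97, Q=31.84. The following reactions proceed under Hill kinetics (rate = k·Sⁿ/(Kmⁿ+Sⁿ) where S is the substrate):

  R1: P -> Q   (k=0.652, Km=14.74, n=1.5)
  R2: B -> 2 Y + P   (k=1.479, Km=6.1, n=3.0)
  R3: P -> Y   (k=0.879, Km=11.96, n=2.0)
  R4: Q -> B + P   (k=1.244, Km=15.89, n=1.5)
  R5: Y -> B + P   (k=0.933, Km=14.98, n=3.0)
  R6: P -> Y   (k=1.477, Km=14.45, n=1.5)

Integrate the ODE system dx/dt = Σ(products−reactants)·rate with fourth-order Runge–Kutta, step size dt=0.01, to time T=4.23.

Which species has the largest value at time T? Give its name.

RK4 with dt=0.01: 423 steps to T=4.23. Trajectory (selected grid times):
t=0.00: B=34.28 Y=14.87 P=46.97 Q=31.84
t=0.47: B=34.26 Y=16.99 P=47.09 Q=31.67
t=0.94: B=34.28 Y=19.08 P=47.25 Q=31.50
t=1.41: B=34.33 Y=21.13 P=47.44 Q=31.33
t=1.88: B=34.40 Y=23.17 P=47.65 Q=31.16
t=2.35: B=34.49 Y=25.18 P=47.87 Q=31.00
t=2.82: B=34.60 Y=27.18 P=48.12 Q=30.83
t=3.29: B=34.71 Y=29.16 P=48.37 Q=30.67
t=3.76: B=34.84 Y=31.14 P=48.63 Q=30.50
t=4.23: B=34.97 Y=33.11 P=48.89 Q=30.34
At T=4.23: B=34.97 Y=33.11 P=48.89 Q=30.34; the largest is P.

Dominant species at T: P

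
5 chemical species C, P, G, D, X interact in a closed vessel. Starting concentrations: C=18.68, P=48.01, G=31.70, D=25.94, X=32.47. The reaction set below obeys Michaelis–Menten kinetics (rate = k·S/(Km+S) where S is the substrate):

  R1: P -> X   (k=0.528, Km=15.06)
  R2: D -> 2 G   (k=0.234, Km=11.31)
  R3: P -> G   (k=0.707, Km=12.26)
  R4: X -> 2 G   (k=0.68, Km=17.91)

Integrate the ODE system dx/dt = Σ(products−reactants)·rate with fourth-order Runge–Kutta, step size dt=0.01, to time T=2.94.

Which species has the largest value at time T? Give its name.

RK4 with dt=0.01: 294 steps to T=2.94. Trajectory (selected grid times):
t=0.00: C=18.68 P=48.01 G=31.70 D=25.94 X=32.47
t=0.33: C=18.68 P=47.69 G=32.28 D=25.89 X=32.46
t=0.65: C=18.68 P=47.38 G=32.85 D=25.83 X=32.45
t=0.98: C=18.68 P=47.07 G=33.43 D=25.78 X=32.43
t=1.31: C=18.68 P=46.75 G=34.01 D=25.73 X=32.42
t=1.63: C=18.68 P=46.44 G=34.57 D=25.67 X=32.41
t=1.96: C=18.68 P=46.13 G=35.15 D=25.62 X=32.40
t=2.29: C=18.68 P=45.81 G=35.73 D=25.57 X=32.38
t=2.61: C=18.68 P=45.51 G=36.30 D=25.52 X=32.37
t=2.94: C=18.68 P=45.19 G=36.88 D=25.46 X=32.36
At T=2.94: C=18.68 P=45.19 G=36.88 D=25.46 X=32.36; the largest is P.

Dominant species at T: P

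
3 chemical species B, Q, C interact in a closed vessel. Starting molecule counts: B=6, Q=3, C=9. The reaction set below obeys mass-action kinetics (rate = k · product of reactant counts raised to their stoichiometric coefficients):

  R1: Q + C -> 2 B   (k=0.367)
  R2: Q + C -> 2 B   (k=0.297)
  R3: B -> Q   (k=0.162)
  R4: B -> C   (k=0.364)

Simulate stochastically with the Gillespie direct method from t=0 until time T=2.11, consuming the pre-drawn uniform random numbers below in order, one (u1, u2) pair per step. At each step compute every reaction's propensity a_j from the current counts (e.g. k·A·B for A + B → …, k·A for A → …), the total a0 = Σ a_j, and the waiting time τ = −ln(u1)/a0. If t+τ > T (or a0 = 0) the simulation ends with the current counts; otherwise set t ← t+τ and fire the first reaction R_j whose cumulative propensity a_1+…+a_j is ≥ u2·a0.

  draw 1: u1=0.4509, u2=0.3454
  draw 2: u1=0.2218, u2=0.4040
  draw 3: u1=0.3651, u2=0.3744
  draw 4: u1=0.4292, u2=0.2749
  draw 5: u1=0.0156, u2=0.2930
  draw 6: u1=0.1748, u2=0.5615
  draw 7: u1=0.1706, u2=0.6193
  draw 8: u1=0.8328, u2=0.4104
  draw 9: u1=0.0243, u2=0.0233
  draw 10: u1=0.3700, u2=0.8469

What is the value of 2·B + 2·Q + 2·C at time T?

Value at T = 36

Check how each reaction changes W = 2·B + 2·Q + 2·C (weight of products minus weight of reactants):
R1: Q + C -> 2 B: (2·2) − (2·1 + 2·1) = 4 − 4 = 0
R2: Q + C -> 2 B: (2·2) − (2·1 + 2·1) = 4 − 4 = 0
R3: B -> Q: (2·1) − (2·1) = 2 − 2 = 0
R4: B -> C: (2·1) − (2·1) = 2 − 2 = 0
Every reaction leaves W unchanged, so W is conserved and no simulation is needed: W(T) = W(0) = 2·6 + 2·3 + 2·9 = 36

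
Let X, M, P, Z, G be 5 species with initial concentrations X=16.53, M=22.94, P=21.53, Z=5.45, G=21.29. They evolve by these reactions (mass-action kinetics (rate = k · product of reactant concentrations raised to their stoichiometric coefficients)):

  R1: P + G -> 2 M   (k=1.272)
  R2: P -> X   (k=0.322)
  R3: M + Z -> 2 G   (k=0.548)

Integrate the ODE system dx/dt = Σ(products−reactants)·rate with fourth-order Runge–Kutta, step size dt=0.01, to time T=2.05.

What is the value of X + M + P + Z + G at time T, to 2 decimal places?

Value at T = 87.74

Check how each reaction changes W = X + M + P + Z + G (weight of products minus weight of reactants):
R1: P + G -> 2 M: (1·2) − (1·1 + 1·1) = 2 − 2 = 0
R2: P -> X: (1·1) − (1·1) = 1 − 1 = 0
R3: M + Z -> 2 G: (1·2) − (1·1 + 1·1) = 2 − 2 = 0
Every reaction leaves W unchanged, so W is conserved and no simulation is needed: W(T) = W(0) = 16.53 + 22.94 + 21.53 + 5.45 + 21.29 = 87.74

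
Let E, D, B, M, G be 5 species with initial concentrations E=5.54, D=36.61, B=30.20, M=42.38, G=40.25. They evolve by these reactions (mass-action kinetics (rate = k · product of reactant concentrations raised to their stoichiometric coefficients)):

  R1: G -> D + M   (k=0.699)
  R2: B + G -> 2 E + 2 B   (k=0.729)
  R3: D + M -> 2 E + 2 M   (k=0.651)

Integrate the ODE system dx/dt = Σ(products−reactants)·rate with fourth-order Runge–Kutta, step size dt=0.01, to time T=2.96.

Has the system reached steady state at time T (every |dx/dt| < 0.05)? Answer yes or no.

Steady state at T: yes

RK4 with dt=0.01: 296 steps to T=2.96. Trajectory (selected grid times):
t=0.00: E=5.54 D=36.61 B=30.20 M=42.38 G=40.25
t=0.33: E=159.26 D=0.00 B=69.65 M=80.59 G=0.00
t=0.66: E=159.26 D=0.00 B=69.65 M=80.59 G=0.00
t=0.99: E=159.26 D=0.00 B=69.65 M=80.59 G=0.00
t=1.32: E=159.26 D=0.00 B=69.65 M=80.59 G=0.00
t=1.64: E=159.26 D=0.00 B=69.65 M=80.59 G=0.00
t=1.97: E=159.26 D=0.00 B=69.65 M=80.59 G=0.00
t=2.30: E=159.26 D=0.00 B=69.65 M=80.59 G=0.00
t=2.63: E=159.26 D=0.00 B=69.65 M=80.59 G=0.00
t=2.96: E=159.26 D=0.00 B=69.65 M=80.59 G=0.00
Rates at T: R1=0.0000, R2=0.0000, R3=0.0000
dx/dt at T (Σ net stoichiometry × rate): E=+0.0000, D=-0.0000, B=+0.0000, M=+0.0000, G=-0.0000
Largest |dx/dt| is |+0.0000| (E) < 0.05 → steady.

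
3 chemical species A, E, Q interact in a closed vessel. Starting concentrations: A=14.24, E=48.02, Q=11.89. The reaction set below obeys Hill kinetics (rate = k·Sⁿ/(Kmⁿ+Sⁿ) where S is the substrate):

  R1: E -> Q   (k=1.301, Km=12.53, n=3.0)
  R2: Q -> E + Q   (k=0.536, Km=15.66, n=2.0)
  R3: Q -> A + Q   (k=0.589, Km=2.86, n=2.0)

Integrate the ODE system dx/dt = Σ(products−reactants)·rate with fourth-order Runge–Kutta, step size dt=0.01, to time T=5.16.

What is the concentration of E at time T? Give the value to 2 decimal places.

E at T = 42.78

RK4 with dt=0.01: 516 steps to T=5.16. Trajectory (selected grid times):
t=0.00: A=14.24 E=48.02 Q=11.89
t=0.57: A=14.56 E=47.41 Q=12.62
t=1.15: A=14.88 E=46.79 Q=13.36
t=1.72: A=15.21 E=46.20 Q=14.09
t=2.29: A=15.53 E=45.61 Q=14.81
t=2.87: A=15.86 E=45.02 Q=15.55
t=3.44: A=16.18 E=44.45 Q=16.28
t=4.01: A=16.51 E=43.89 Q=17.00
t=4.59: A=16.84 E=43.33 Q=17.74
t=5.16: A=17.17 E=42.78 Q=18.46
Read off E at T=5.16: 42.78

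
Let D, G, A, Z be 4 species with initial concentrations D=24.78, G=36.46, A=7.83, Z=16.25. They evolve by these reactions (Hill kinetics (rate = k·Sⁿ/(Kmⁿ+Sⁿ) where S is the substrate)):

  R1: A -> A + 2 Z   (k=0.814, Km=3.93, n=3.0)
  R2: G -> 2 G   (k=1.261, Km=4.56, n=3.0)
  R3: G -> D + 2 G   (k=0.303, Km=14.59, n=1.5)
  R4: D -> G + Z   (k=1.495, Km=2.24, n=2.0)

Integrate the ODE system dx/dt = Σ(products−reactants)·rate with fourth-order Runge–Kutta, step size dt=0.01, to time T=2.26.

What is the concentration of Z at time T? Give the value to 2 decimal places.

Z at T = 22.86

RK4 with dt=0.01: 226 steps to T=2.26. Trajectory (selected grid times):
t=0.00: D=24.78 G=36.46 A=7.83 Z=16.25
t=0.25: D=24.47 G=37.21 A=7.83 Z=16.98
t=0.50: D=24.16 G=37.95 A=7.83 Z=17.71
t=0.75: D=23.85 G=38.70 A=7.83 Z=18.45
t=1.00: D=23.54 G=39.45 A=7.83 Z=19.18
t=1.26: D=23.22 G=40.22 A=7.83 Z=19.94
t=1.51: D=22.91 G=40.97 A=7.83 Z=20.67
t=1.76: D=22.61 G=41.72 A=7.83 Z=21.40
t=2.01: D=22.30 G=42.47 A=7.83 Z=22.13
t=2.26: D=21.99 G=43.21 A=7.83 Z=22.86
Read off Z at T=2.26: 22.86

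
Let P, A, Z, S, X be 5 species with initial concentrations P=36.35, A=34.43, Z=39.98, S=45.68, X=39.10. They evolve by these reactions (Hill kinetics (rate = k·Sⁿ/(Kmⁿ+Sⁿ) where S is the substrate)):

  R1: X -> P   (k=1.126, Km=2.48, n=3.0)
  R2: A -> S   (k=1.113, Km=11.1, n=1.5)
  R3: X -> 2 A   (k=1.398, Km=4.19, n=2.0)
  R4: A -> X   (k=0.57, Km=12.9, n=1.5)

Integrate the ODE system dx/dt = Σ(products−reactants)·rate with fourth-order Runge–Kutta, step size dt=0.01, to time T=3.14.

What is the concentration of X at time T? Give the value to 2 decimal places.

X at T = 32.71

RK4 with dt=0.01: 314 steps to T=3.14. Trajectory (selected grid times):
t=0.00: P=36.35 A=34.43 Z=39.98 S=45.68 X=39.10
t=0.35: P=36.74 A=34.90 Z=39.98 S=46.01 X=38.38
t=0.70: P=37.14 A=35.38 Z=39.98 S=46.34 X=37.67
t=1.05: P=37.53 A=35.85 Z=39.98 S=46.67 X=36.96
t=1.40: P=37.93 A=36.32 Z=39.98 S=47.01 X=36.24
t=1.74: P=38.31 A=36.77 Z=39.98 S=47.33 X=35.55
t=2.09: P=38.70 A=37.24 Z=39.98 S=47.66 X=34.84
t=2.44: P=39.10 A=37.70 Z=39.98 S=48.00 X=34.13
t=2.79: P=39.49 A=38.16 Z=39.98 S=48.34 X=33.42
t=3.14: P=39.88 A=38.62 Z=39.98 S=48.67 X=32.71
Read off X at T=3.14: 32.71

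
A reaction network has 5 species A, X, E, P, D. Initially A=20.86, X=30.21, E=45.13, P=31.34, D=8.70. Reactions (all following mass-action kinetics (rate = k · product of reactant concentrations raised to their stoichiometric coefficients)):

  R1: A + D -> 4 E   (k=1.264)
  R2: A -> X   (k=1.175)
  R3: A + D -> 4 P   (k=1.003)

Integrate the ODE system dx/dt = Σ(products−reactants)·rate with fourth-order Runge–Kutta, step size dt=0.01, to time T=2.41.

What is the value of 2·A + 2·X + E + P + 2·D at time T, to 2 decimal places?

Check how each reaction changes W = 2·A + 2·X + E + P + 2·D (weight of products minus weight of reactants):
R1: A + D -> 4 E: (1·4) − (2·1 + 2·1) = 4 − 4 = 0
R2: A -> X: (2·1) − (2·1) = 2 − 2 = 0
R3: A + D -> 4 P: (1·4) − (2·1 + 2·1) = 4 − 4 = 0
Every reaction leaves W unchanged, so W is conserved and no simulation is needed: W(T) = W(0) = 2·20.86 + 2·30.21 + 45.13 + 31.34 + 2·8.70 = 196.01

Value at T = 196.01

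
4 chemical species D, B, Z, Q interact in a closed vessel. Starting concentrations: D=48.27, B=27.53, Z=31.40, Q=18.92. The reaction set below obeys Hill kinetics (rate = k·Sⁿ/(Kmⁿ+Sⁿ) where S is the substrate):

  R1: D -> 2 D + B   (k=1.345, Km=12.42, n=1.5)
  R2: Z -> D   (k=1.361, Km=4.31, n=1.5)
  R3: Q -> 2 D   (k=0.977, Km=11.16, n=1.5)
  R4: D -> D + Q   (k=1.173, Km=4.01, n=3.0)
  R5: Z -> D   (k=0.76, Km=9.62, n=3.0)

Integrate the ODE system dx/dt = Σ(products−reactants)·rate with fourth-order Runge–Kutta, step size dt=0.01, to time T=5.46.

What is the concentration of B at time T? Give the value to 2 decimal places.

B at T = 34.24

RK4 with dt=0.01: 546 steps to T=5.46. Trajectory (selected grid times):
t=0.00: D=48.27 B=27.53 Z=31.40 Q=18.92
t=0.61: D=51.06 B=28.26 Z=30.16 Q=19.22
t=1.21: D=53.81 B=28.98 Z=28.95 Q=19.52
t=1.82: D=56.62 B=29.72 Z=27.72 Q=19.82
t=2.43: D=59.43 B=30.47 Z=26.49 Q=20.11
t=3.03: D=62.20 B=31.21 Z=25.29 Q=20.40
t=3.64: D=65.02 B=31.96 Z=24.08 Q=20.69
t=4.25: D=67.84 B=32.72 Z=22.88 Q=20.98
t=4.85: D=70.61 B=33.47 Z=21.70 Q=21.26
t=5.46: D=73.43 B=34.24 Z=20.52 Q=21.54
Read off B at T=5.46: 34.24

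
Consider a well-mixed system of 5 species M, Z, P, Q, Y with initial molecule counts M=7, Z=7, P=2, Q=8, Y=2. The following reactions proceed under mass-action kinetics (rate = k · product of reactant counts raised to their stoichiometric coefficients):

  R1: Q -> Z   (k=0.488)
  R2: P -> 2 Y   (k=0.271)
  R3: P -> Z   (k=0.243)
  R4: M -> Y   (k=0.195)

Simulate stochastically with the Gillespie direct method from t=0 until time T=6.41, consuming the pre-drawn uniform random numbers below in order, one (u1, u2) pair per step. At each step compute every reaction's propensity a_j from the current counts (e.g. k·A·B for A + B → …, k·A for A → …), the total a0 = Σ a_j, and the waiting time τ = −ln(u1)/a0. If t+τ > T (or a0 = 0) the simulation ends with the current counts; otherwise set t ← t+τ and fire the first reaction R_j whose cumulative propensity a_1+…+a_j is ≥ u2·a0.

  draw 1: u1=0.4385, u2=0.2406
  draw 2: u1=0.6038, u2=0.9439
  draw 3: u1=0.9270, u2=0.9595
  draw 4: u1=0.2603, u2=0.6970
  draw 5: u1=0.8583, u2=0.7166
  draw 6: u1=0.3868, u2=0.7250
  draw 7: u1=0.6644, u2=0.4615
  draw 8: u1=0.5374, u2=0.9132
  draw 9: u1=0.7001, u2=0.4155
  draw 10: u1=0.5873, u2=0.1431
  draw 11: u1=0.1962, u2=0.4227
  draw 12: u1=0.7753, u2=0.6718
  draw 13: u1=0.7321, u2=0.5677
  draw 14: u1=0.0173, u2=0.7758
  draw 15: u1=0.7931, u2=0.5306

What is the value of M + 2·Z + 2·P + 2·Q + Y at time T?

Value at T = 43

Check how each reaction changes W = M + 2·Z + 2·P + 2·Q + Y (weight of products minus weight of reactants):
R1: Q -> Z: (2·1) − (2·1) = 2 − 2 = 0
R2: P -> 2 Y: (1·2) − (2·1) = 2 − 2 = 0
R3: P -> Z: (2·1) − (2·1) = 2 − 2 = 0
R4: M -> Y: (1·1) − (1·1) = 1 − 1 = 0
Every reaction leaves W unchanged, so W is conserved and no simulation is needed: W(T) = W(0) = 7 + 2·7 + 2·2 + 2·8 + 2 = 43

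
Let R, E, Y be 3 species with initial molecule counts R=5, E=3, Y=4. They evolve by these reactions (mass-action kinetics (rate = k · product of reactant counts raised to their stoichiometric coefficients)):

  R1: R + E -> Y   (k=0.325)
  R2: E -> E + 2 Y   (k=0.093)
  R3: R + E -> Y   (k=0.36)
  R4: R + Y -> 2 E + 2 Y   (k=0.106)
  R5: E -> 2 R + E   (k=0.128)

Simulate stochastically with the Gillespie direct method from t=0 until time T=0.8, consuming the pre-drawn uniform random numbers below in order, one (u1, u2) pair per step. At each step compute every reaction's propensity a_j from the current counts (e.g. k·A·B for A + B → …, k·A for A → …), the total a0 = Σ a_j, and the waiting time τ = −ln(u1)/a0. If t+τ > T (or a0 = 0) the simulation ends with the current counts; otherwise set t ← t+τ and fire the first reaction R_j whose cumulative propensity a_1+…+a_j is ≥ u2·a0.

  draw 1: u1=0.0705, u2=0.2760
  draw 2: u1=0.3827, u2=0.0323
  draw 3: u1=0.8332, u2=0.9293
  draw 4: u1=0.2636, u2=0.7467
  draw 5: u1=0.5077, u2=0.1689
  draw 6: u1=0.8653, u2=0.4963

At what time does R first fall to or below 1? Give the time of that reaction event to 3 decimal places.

t=0.000: R=5 E=3 Y=4
Draw 1: a1=4.875, a2=0.279, a3=5.400, a4=2.120, a5=0.384, a0=13.058; τ=−ln(0.0705)/13.058=0.203 → t=0.203; u2·a0=0.2760·13.058=3.604 ≤ a1=4.875 → R1 fires; R=4 E=2 Y=5
Draw 2: a1=2.600, a2=0.186, a3=2.880, a4=2.120, a5=0.256, a0=8.042; τ=−ln(0.3827)/8.042=0.119 → t=0.323; u2·a0=0.0323·8.042=0.260 ≤ a1=2.600 → R1 fires; R=3 E=1 Y=6
Draw 3: a1=0.975, a2=0.093, a3=1.080, a4=1.908, a5=0.128, a0=4.184; τ=−ln(0.8332)/4.184=0.044 → t=0.366; u2·a0=0.9293·4.184=3.888; a1+…+a3=2.148 < 3.888 ≤ a1+…+a4=4.056 → R4 fires; R=2 E=3 Y=7
Draw 4: a1=1.950, a2=0.279, a3=2.160, a4=1.484, a5=0.384, a0=6.257; τ=−ln(0.2636)/6.257=0.213 → t=0.579; u2·a0=0.7467·6.257=4.672; a1+…+a3=4.389 < 4.672 ≤ a1+…+a4=5.873 → R4 fires; R=1 E=5 Y=8
Draw 5: a1=1.625, a2=0.465, a3=1.800, a4=0.848, a5=0.640, a0=5.378; τ=−ln(0.5077)/5.378=0.126 → t=0.705; u2·a0=0.1689·5.378=0.908 ≤ a1=1.625 → R1 fires; R=0 E=4 Y=9
Draw 6: a1=0.000, a2=0.372, a3=0.000, a4=0.000, a5=0.512, a0=0.884; τ=−ln(0.8653)/0.884=0.164 → t=0.869 > T=0.8: stop.
R first becomes ≤ 1 when it reaches 1 at the event at t=0.579.

Threshold first reached at t = 0.579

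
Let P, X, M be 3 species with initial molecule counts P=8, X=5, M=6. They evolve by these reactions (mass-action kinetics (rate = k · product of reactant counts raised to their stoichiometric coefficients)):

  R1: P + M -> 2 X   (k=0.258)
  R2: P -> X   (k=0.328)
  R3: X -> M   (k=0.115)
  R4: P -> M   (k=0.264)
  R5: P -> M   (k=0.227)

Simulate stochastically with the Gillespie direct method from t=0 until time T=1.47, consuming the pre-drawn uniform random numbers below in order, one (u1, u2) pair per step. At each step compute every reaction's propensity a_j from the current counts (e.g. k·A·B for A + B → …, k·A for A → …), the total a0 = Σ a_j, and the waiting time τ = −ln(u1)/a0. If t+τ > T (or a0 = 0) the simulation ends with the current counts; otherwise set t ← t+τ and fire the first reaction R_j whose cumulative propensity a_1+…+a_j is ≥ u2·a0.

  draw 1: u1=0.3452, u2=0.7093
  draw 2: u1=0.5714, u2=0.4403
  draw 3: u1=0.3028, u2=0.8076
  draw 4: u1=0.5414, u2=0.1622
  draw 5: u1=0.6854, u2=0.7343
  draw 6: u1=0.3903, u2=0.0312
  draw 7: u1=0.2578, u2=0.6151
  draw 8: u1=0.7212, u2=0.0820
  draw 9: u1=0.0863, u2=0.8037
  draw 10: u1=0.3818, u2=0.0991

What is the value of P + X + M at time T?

Value at T = 19

Check how each reaction changes W = P + X + M (weight of products minus weight of reactants):
R1: P + M -> 2 X: (1·2) − (1·1 + 1·1) = 2 − 2 = 0
R2: P -> X: (1·1) − (1·1) = 1 − 1 = 0
R3: X -> M: (1·1) − (1·1) = 1 − 1 = 0
R4: P -> M: (1·1) − (1·1) = 1 − 1 = 0
R5: P -> M: (1·1) − (1·1) = 1 − 1 = 0
Every reaction leaves W unchanged, so W is conserved and no simulation is needed: W(T) = W(0) = 8 + 5 + 6 = 19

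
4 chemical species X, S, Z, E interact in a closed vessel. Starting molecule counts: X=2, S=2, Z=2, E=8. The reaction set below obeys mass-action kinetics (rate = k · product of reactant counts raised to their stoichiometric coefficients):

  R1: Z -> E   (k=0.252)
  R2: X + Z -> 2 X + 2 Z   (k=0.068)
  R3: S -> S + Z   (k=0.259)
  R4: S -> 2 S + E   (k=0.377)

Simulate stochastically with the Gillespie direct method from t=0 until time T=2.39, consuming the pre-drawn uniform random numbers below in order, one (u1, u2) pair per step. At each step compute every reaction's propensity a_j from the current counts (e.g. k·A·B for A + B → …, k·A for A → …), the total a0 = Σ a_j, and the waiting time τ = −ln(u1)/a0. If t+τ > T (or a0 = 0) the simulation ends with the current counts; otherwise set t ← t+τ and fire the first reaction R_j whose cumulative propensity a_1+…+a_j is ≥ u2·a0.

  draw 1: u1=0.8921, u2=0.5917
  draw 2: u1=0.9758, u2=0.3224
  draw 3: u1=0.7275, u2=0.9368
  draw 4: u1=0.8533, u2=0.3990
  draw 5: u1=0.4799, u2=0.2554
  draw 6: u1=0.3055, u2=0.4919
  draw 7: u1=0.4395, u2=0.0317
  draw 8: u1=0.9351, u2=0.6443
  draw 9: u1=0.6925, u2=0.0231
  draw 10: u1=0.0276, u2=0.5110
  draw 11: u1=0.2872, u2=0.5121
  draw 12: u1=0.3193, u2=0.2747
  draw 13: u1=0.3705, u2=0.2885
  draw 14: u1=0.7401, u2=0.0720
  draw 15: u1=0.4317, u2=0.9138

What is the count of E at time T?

t=0.000: X=2 S=2 Z=2 E=8
Draw 1: a1=0.504, a2=0.272, a3=0.518, a4=0.754, a0=2.048; τ=−ln(0.8921)/2.048=0.056 → t=0.056; u2·a0=0.5917·2.048=1.212; a1+a2=0.776 < 1.212 ≤ a1+…+a3=1.294 → R3 fires; X=2 S=2 Z=3 E=8
Draw 2: a1=0.756, a2=0.408, a3=0.518, a4=0.754, a0=2.436; τ=−ln(0.9758)/2.436=0.010 → t=0.066; u2·a0=0.3224·2.436=0.785; a1=0.756 < 0.785 ≤ a1+a2=1.164 → R2 fires; X=3 S=2 Z=4 E=8
Draw 3: a1=1.008, a2=0.816, a3=0.518, a4=0.754, a0=3.096; τ=−ln(0.7275)/3.096=0.103 → t=0.169; u2·a0=0.9368·3.096=2.900; a1+…+a3=2.342 < 2.900 ≤ a1+…+a4=3.096 → R4 fires; X=3 S=3 Z=4 E=9
Draw 4: a1=1.008, a2=0.816, a3=0.777, a4=1.131, a0=3.732; τ=−ln(0.8533)/3.732=0.043 → t=0.211; u2·a0=0.3990·3.732=1.489; a1=1.008 < 1.489 ≤ a1+a2=1.824 → R2 fires; X=4 S=3 Z=5 E=9
Draw 5: a1=1.260, a2=1.360, a3=0.777, a4=1.131, a0=4.528; τ=−ln(0.4799)/4.528=0.162 → t=0.373; u2·a0=0.2554·4.528=1.156 ≤ a1=1.260 → R1 fires; X=4 S=3 Z=4 E=10
Draw 6: a1=1.008, a2=1.088, a3=0.777, a4=1.131, a0=4.004; τ=−ln(0.3055)/4.004=0.296 → t=0.669; u2·a0=0.4919·4.004=1.970; a1=1.008 < 1.970 ≤ a1+a2=2.096 → R2 fires; X=5 S=3 Z=5 E=10
Draw 7: a1=1.260, a2=1.700, a3=0.777, a4=1.131, a0=4.868; τ=−ln(0.4395)/4.868=0.169 → t=0.838; u2·a0=0.0317·4.868=0.154 ≤ a1=1.260 → R1 fires; X=5 S=3 Z=4 E=11
Draw 8: a1=1.008, a2=1.360, a3=0.777, a4=1.131, a0=4.276; τ=−ln(0.9351)/4.276=0.016 → t=0.854; u2·a0=0.6443·4.276=2.755; a1+a2=2.368 < 2.755 ≤ a1+…+a3=3.145 → R3 fires; X=5 S=3 Z=5 E=11
Draw 9: a1=1.260, a2=1.700, a3=0.777, a4=1.131, a0=4.868; τ=−ln(0.6925)/4.868=0.075 → t=0.929; u2·a0=0.0231·4.868=0.112 ≤ a1=1.260 → R1 fires; X=5 S=3 Z=4 E=12
Draw 10: a1=1.008, a2=1.360, a3=0.777, a4=1.131, a0=4.276; τ=−ln(0.0276)/4.276=0.840 → t=1.769; u2·a0=0.5110·4.276=2.185; a1=1.008 < 2.185 ≤ a1+a2=2.368 → R2 fires; X=6 S=3 Z=5 E=12
Draw 11: a1=1.260, a2=2.040, a3=0.777, a4=1.131, a0=5.208; τ=−ln(0.2872)/5.208=0.240 → t=2.009; u2·a0=0.5121·5.208=2.667; a1=1.260 < 2.667 ≤ a1+a2=3.300 → R2 fires; X=7 S=3 Z=6 E=12
Draw 12: a1=1.512, a2=2.856, a3=0.777, a4=1.131, a0=6.276; τ=−ln(0.3193)/6.276=0.182 → t=2.190; u2·a0=0.2747·6.276=1.724; a1=1.512 < 1.724 ≤ a1+a2=4.368 → R2 fires; X=8 S=3 Z=7 E=12
Draw 13: a1=1.764, a2=3.808, a3=0.777, a4=1.131, a0=7.480; τ=−ln(0.3705)/7.480=0.133 → t=2.323; u2·a0=0.2885·7.480=2.158; a1=1.764 < 2.158 ≤ a1+a2=5.572 → R2 fires; X=9 S=3 Z=8 E=12
Draw 14: a1=2.016, a2=4.896, a3=0.777, a4=1.131, a0=8.820; τ=−ln(0.7401)/8.820=0.034 → t=2.357; u2·a0=0.0720·8.820=0.635 ≤ a1=2.016 → R1 fires; X=9 S=3 Z=7 E=13
Draw 15: a1=1.764, a2=4.284, a3=0.777, a4=1.131, a0=7.956; τ=−ln(0.4317)/7.956=0.106 → t=2.463 > T=2.39: stop.
Read off E at T=2.39: 13

E at T = 13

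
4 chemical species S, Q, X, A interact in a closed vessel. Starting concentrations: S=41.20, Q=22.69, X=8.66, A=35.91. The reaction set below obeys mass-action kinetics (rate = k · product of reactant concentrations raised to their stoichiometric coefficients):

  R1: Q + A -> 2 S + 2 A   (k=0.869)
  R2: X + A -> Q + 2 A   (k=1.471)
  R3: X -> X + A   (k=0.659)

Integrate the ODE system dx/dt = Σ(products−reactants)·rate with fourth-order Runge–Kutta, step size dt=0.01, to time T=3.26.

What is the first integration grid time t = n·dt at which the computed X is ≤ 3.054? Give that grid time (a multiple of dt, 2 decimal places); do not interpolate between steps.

Threshold first reached at t = 0.02

RK4 with dt=0.01: 326 steps to T=3.26. Trajectory (selected grid times):
t=0.00: S=41.20 Q=22.69 X=8.66 A=35.91
t=0.01: S=56.43 Q=19.05 X=4.69 A=47.54
t=0.02: S=71.58 Q=13.99 X=2.17 A=57.66
t=0.36: S=103.90 Q=0.00 X=0.00 A=76.00
t=0.72: S=103.90 Q=0.00 X=0.00 A=76.00
t=1.09: S=103.90 Q=0.00 X=0.00 A=76.00
t=1.45: S=103.90 Q=0.00 X=0.00 A=76.00
t=1.81: S=103.90 Q=0.00 X=0.00 A=76.00
t=2.17: S=103.90 Q=0.00 X=0.00 A=76.00
t=2.54: S=103.90 Q=0.00 X=0.00 A=76.00
t=2.90: S=103.90 Q=0.00 X=0.00 A=76.00
t=3.26: S=103.90 Q=0.00 X=0.00 A=76.00
X(0.01)=4.689 > 3.054 but X(0.02)=2.165 ≤ 3.054, so the first grid time is t=0.02.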